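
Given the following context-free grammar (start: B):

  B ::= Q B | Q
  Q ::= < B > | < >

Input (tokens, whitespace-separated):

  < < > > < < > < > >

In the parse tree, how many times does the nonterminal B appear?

[B [Q < [B [Q < >]] >] [B [Q < [B [Q < >] [B [Q < >]]] >]]]

5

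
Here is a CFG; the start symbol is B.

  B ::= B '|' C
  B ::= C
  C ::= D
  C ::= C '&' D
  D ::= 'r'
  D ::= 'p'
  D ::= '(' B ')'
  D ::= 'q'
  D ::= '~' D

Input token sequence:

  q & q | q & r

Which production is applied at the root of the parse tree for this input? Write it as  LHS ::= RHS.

B ::= B '|' C

[B [B [C [C [D q]] & [D q]]] | [C [C [D q]] & [D r]]]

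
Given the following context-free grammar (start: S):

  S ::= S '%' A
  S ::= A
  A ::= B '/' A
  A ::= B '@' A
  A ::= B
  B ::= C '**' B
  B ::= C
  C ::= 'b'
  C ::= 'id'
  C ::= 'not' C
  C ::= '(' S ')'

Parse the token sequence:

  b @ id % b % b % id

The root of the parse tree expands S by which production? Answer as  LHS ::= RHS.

S ::= S '%' A

[S [S [S [S [A [B [C b]] @ [A [B [C id]]]]] % [A [B [C b]]]] % [A [B [C b]]]] % [A [B [C id]]]]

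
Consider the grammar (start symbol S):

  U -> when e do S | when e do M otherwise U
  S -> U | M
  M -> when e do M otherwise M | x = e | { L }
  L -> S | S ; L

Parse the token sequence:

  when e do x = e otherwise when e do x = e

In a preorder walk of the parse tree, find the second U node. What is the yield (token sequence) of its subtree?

[S [U when e do [M x = e] otherwise [U when e do [S [M x = e]]]]]

when e do x = e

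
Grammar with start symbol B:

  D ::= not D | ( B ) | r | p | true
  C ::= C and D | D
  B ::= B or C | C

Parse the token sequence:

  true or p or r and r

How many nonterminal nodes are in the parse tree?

11

[B [B [B [C [D true]]] or [C [D p]]] or [C [C [D r]] and [D r]]]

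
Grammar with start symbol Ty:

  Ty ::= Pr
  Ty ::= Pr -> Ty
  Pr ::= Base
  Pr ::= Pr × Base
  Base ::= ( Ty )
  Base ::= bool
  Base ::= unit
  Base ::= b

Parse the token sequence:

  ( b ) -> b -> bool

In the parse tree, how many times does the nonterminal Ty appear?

[Ty [Pr [Base ( [Ty [Pr [Base b]]] )]] -> [Ty [Pr [Base b]] -> [Ty [Pr [Base bool]]]]]

4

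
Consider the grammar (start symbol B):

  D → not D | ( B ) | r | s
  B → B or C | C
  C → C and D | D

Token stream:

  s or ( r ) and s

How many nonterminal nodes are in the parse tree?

[B [B [C [D s]]] or [C [C [D ( [B [C [D r]]] )]] and [D s]]]

11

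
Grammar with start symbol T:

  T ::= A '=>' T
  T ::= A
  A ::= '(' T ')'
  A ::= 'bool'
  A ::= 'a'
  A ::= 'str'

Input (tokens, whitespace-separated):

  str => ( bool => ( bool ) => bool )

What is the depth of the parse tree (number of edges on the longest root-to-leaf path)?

[T [A str] => [T [A ( [T [A bool] => [T [A ( [T [A bool]] )] => [T [A bool]]]] )]]]

8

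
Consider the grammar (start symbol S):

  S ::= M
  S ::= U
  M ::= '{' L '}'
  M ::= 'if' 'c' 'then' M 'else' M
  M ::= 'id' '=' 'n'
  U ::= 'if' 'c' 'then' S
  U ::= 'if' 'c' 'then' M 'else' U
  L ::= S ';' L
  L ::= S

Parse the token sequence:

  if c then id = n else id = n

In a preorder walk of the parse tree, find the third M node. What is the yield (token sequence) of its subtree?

[S [M if c then [M id = n] else [M id = n]]]

id = n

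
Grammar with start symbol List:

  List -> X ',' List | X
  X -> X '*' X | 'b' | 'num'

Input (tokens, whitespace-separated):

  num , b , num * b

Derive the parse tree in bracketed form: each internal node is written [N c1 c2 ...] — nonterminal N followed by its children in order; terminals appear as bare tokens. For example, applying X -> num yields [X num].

List
X , List
num , List
num , X , List
num , b , List
num , b , X
num , b , X * X
num , b , num * X
num , b , num * b

[List [X num] , [List [X b] , [List [X [X num] * [X b]]]]]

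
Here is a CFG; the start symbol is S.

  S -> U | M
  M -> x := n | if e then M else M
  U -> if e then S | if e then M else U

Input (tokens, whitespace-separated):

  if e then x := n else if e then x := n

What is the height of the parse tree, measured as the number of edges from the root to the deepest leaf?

[S [U if e then [M x := n] else [U if e then [S [M x := n]]]]]

5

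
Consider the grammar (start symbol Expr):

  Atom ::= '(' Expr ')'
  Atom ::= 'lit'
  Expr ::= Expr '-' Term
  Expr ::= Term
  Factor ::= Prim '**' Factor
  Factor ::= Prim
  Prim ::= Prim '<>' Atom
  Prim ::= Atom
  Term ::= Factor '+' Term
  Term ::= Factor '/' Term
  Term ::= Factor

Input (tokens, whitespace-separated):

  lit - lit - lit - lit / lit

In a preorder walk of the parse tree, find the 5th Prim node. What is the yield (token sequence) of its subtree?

[Expr [Expr [Expr [Expr [Term [Factor [Prim [Atom lit]]]]] - [Term [Factor [Prim [Atom lit]]]]] - [Term [Factor [Prim [Atom lit]]]]] - [Term [Factor [Prim [Atom lit]]] / [Term [Factor [Prim [Atom lit]]]]]]

lit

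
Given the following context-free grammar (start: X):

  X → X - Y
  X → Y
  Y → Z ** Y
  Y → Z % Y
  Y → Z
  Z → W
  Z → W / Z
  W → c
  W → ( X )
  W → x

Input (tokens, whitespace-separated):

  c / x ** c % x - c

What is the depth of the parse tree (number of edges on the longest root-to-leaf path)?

[X [X [Y [Z [W c] / [Z [W x]]] ** [Y [Z [W c]] % [Y [Z [W x]]]]]] - [Y [Z [W c]]]]

7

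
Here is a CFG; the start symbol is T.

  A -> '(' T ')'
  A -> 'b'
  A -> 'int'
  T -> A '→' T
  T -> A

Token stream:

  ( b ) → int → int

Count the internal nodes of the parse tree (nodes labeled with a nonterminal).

[T [A ( [T [A b]] )] → [T [A int] → [T [A int]]]]

8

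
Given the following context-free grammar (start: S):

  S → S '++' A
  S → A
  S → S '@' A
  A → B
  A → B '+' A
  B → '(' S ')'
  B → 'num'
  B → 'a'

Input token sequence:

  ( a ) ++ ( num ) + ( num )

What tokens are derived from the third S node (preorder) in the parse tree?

a

[S [S [A [B ( [S [A [B a]]] )]]] ++ [A [B ( [S [A [B num]]] )] + [A [B ( [S [A [B num]]] )]]]]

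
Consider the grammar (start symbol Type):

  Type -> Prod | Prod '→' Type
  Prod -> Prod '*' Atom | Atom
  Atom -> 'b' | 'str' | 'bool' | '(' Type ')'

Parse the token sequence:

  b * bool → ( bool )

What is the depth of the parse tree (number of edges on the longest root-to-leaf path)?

[Type [Prod [Prod [Atom b]] * [Atom bool]] → [Type [Prod [Atom ( [Type [Prod [Atom bool]]] )]]]]

7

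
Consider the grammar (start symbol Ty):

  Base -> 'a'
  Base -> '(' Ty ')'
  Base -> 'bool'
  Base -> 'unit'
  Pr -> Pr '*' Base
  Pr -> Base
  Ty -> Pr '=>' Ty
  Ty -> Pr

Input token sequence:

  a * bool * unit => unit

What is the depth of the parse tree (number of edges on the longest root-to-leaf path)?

5

[Ty [Pr [Pr [Pr [Base a]] * [Base bool]] * [Base unit]] => [Ty [Pr [Base unit]]]]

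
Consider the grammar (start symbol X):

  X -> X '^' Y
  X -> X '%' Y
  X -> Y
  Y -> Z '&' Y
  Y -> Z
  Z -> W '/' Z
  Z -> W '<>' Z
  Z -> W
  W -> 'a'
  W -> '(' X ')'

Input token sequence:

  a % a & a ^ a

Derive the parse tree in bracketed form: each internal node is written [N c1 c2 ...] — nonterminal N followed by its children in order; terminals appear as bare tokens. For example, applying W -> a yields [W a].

[X [X [X [Y [Z [W a]]]] % [Y [Z [W a]] & [Y [Z [W a]]]]] ^ [Y [Z [W a]]]]

X
X ^ Y
X % Y ^ Y
Y % Y ^ Y
Z % Y ^ Y
W % Y ^ Y
a % Y ^ Y
a % Z & Y ^ Y
a % W & Y ^ Y
a % a & Y ^ Y
a % a & Z ^ Y
a % a & W ^ Y
a % a & a ^ Y
a % a & a ^ Z
a % a & a ^ W
a % a & a ^ a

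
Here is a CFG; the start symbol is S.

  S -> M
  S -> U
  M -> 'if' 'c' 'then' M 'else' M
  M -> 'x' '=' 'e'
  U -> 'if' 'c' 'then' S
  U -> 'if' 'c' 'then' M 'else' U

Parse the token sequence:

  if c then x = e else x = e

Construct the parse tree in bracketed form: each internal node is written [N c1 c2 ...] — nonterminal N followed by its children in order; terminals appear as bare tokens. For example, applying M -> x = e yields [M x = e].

[S [M if c then [M x = e] else [M x = e]]]

S
M
if c then M else M
if c then x = e else M
if c then x = e else x = e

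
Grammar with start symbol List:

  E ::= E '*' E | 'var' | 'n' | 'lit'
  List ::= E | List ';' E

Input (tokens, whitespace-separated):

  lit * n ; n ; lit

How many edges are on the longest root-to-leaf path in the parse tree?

[List [List [List [E [E lit] * [E n]]] ; [E n]] ; [E lit]]

5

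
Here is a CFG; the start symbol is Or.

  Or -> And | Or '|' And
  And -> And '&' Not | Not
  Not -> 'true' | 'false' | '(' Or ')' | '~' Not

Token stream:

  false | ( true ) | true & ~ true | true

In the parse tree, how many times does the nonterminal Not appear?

[Or [Or [Or [Or [And [Not false]]] | [And [Not ( [Or [And [Not true]]] )]]] | [And [And [Not true]] & [Not ~ [Not true]]]] | [And [Not true]]]

7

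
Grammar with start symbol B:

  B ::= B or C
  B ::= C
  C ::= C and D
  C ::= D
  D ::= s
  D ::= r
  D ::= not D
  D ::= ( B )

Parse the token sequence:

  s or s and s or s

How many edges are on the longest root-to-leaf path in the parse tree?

5

[B [B [B [C [D s]]] or [C [C [D s]] and [D s]]] or [C [D s]]]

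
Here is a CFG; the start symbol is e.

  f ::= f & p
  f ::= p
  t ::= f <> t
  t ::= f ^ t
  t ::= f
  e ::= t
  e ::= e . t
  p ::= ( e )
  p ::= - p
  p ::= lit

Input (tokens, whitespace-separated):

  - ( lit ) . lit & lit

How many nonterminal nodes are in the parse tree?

[e [e [t [f [p - [p ( [e [t [f [p lit]]]] )]]]]] . [t [f [f [p lit]] & [p lit]]]]

15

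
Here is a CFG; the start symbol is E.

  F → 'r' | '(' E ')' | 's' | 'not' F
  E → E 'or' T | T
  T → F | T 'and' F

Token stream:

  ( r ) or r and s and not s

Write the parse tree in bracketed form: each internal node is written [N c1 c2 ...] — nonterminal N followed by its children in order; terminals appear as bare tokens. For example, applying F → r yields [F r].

E
E or T
T or T
F or T
( E ) or T
( T ) or T
( F ) or T
( r ) or T
( r ) or T and F
( r ) or T and F and F
( r ) or F and F and F
( r ) or r and F and F
( r ) or r and s and F
( r ) or r and s and not F
( r ) or r and s and not s

[E [E [T [F ( [E [T [F r]]] )]]] or [T [T [T [F r]] and [F s]] and [F not [F s]]]]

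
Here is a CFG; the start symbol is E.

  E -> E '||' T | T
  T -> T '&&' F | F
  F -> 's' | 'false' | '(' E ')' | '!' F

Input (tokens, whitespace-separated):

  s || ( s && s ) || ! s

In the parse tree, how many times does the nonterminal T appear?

[E [E [E [T [F s]]] || [T [F ( [E [T [T [F s]] && [F s]]] )]]] || [T [F ! [F s]]]]

5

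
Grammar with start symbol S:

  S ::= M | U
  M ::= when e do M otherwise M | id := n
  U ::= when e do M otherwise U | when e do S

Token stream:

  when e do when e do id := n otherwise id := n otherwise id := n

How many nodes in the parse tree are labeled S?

[S [M when e do [M when e do [M id := n] otherwise [M id := n]] otherwise [M id := n]]]

1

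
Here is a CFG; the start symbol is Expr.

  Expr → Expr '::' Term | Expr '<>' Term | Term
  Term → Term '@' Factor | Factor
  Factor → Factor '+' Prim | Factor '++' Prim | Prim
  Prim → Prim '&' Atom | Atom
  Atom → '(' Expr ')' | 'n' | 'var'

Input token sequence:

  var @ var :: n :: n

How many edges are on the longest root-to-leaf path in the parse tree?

[Expr [Expr [Expr [Term [Term [Factor [Prim [Atom var]]]] @ [Factor [Prim [Atom var]]]]] :: [Term [Factor [Prim [Atom n]]]]] :: [Term [Factor [Prim [Atom n]]]]]

8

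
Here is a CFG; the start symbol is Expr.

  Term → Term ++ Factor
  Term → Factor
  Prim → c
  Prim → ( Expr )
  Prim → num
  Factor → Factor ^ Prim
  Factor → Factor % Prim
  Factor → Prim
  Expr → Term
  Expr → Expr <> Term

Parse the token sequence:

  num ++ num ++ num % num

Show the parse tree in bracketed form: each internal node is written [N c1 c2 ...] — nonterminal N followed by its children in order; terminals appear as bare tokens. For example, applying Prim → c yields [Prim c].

[Expr [Term [Term [Term [Factor [Prim num]]] ++ [Factor [Prim num]]] ++ [Factor [Factor [Prim num]] % [Prim num]]]]

Expr
Term
Term ++ Factor
Term ++ Factor ++ Factor
Factor ++ Factor ++ Factor
Prim ++ Factor ++ Factor
num ++ Factor ++ Factor
num ++ Prim ++ Factor
num ++ num ++ Factor
num ++ num ++ Factor % Prim
num ++ num ++ Prim % Prim
num ++ num ++ num % Prim
num ++ num ++ num % num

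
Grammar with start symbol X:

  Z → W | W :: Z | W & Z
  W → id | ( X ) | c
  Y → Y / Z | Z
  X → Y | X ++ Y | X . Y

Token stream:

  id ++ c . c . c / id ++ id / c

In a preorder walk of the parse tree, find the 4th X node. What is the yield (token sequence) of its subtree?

id ++ c

[X [X [X [X [X [Y [Z [W id]]]] ++ [Y [Z [W c]]]] . [Y [Z [W c]]]] . [Y [Y [Z [W c]]] / [Z [W id]]]] ++ [Y [Y [Z [W id]]] / [Z [W c]]]]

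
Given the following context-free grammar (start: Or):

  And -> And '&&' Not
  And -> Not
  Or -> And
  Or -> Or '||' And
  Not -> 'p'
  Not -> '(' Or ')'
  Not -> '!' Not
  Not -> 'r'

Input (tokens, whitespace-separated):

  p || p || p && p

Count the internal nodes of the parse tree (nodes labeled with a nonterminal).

11

[Or [Or [Or [And [Not p]]] || [And [Not p]]] || [And [And [Not p]] && [Not p]]]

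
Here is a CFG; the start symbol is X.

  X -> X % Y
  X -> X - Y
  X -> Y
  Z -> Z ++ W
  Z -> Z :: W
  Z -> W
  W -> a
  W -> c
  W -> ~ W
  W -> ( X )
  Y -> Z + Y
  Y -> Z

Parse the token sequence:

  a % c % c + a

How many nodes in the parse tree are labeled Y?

4

[X [X [X [Y [Z [W a]]]] % [Y [Z [W c]]]] % [Y [Z [W c]] + [Y [Z [W a]]]]]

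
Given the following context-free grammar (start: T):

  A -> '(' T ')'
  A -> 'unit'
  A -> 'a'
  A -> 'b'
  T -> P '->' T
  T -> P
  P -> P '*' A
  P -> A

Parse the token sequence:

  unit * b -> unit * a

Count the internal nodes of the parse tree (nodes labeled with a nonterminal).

[T [P [P [A unit]] * [A b]] -> [T [P [P [A unit]] * [A a]]]]

10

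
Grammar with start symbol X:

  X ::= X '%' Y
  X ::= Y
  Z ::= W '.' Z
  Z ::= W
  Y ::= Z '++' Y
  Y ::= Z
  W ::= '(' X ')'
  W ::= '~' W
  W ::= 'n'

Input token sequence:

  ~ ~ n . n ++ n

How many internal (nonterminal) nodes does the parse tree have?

11

[X [Y [Z [W ~ [W ~ [W n]]] . [Z [W n]]] ++ [Y [Z [W n]]]]]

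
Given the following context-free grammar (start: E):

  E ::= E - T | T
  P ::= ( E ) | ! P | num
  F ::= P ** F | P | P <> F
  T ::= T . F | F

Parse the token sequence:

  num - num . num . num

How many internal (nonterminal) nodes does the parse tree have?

[E [E [T [F [P num]]]] - [T [T [T [F [P num]]] . [F [P num]]] . [F [P num]]]]

14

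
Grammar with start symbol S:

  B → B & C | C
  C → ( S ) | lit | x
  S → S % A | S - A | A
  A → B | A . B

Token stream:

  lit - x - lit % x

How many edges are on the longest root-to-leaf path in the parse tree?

[S [S [S [S [A [B [C lit]]]] - [A [B [C x]]]] - [A [B [C lit]]]] % [A [B [C x]]]]

7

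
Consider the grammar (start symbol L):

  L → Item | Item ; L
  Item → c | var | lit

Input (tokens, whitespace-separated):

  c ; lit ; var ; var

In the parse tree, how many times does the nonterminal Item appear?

[L [Item c] ; [L [Item lit] ; [L [Item var] ; [L [Item var]]]]]

4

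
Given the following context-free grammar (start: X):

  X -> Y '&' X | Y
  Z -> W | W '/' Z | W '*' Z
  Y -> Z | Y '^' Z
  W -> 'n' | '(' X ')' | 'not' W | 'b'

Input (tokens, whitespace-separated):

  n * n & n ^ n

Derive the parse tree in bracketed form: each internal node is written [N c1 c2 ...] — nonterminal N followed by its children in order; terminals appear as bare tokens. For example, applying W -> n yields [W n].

[X [Y [Z [W n] * [Z [W n]]]] & [X [Y [Y [Z [W n]]] ^ [Z [W n]]]]]

X
Y & X
Z & X
W * Z & X
n * Z & X
n * W & X
n * n & X
n * n & Y
n * n & Y ^ Z
n * n & Z ^ Z
n * n & W ^ Z
n * n & n ^ Z
n * n & n ^ W
n * n & n ^ n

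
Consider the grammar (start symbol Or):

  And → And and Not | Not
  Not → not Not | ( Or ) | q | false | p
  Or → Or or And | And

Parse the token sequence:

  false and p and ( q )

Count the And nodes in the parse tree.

[Or [And [And [And [Not false]] and [Not p]] and [Not ( [Or [And [Not q]]] )]]]

4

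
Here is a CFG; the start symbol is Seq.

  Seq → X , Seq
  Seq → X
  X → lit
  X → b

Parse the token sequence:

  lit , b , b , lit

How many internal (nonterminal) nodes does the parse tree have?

8

[Seq [X lit] , [Seq [X b] , [Seq [X b] , [Seq [X lit]]]]]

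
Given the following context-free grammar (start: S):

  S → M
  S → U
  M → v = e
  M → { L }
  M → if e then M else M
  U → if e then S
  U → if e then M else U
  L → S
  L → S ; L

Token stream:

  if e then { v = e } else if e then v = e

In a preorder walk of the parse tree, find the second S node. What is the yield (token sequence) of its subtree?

[S [U if e then [M { [L [S [M v = e]]] }] else [U if e then [S [M v = e]]]]]

v = e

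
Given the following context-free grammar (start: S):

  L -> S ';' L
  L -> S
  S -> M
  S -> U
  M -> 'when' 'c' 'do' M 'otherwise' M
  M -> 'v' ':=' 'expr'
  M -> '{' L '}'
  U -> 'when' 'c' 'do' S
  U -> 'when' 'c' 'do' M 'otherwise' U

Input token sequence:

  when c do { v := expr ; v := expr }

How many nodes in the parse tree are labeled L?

2

[S [U when c do [S [M { [L [S [M v := expr]] ; [L [S [M v := expr]]]] }]]]]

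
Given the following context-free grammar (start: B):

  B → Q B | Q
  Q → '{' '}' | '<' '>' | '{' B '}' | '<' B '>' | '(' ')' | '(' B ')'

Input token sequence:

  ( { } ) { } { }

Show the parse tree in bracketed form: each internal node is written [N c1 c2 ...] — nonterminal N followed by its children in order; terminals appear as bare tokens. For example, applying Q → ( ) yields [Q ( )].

[B [Q ( [B [Q { }]] )] [B [Q { }] [B [Q { }]]]]

B
Q B
( B ) B
( Q ) B
( { } ) B
( { } ) Q B
( { } ) { } B
( { } ) { } Q
( { } ) { } { }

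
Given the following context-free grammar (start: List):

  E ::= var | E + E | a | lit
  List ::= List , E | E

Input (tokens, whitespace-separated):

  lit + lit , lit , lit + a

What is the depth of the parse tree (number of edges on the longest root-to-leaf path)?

[List [List [List [E [E lit] + [E lit]]] , [E lit]] , [E [E lit] + [E a]]]

5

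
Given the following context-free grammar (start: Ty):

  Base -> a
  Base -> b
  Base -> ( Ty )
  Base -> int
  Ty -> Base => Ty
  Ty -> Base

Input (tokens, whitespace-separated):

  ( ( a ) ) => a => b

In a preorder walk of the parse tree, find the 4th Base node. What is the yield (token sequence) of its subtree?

a

[Ty [Base ( [Ty [Base ( [Ty [Base a]] )]] )] => [Ty [Base a] => [Ty [Base b]]]]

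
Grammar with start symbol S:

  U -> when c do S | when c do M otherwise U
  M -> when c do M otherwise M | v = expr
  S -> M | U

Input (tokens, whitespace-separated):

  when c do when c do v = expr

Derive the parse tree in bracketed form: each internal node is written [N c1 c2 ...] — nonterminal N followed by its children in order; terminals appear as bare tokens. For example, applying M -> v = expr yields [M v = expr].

S
U
when c do S
when c do U
when c do when c do S
when c do when c do M
when c do when c do v = expr

[S [U when c do [S [U when c do [S [M v = expr]]]]]]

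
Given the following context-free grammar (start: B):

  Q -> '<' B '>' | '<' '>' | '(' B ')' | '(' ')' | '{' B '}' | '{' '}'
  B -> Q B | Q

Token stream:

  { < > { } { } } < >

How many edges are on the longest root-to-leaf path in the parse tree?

6

[B [Q { [B [Q < >] [B [Q { }] [B [Q { }]]]] }] [B [Q < >]]]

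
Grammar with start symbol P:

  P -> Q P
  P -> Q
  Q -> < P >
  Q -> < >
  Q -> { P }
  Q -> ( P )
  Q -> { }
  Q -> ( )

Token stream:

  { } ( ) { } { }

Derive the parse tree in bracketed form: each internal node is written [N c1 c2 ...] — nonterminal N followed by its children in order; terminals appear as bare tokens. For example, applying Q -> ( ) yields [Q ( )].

[P [Q { }] [P [Q ( )] [P [Q { }] [P [Q { }]]]]]

P
Q P
{ } P
{ } Q P
{ } ( ) P
{ } ( ) Q P
{ } ( ) { } P
{ } ( ) { } Q
{ } ( ) { } { }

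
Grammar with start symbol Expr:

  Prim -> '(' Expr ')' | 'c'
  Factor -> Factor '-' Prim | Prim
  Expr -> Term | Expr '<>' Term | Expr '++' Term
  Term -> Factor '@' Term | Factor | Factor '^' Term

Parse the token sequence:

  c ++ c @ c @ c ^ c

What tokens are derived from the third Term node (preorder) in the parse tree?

[Expr [Expr [Term [Factor [Prim c]]]] ++ [Term [Factor [Prim c]] @ [Term [Factor [Prim c]] @ [Term [Factor [Prim c]] ^ [Term [Factor [Prim c]]]]]]]

c @ c ^ c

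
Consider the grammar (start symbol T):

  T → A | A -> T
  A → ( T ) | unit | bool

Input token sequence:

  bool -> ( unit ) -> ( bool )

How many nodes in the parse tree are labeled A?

5

[T [A bool] -> [T [A ( [T [A unit]] )] -> [T [A ( [T [A bool]] )]]]]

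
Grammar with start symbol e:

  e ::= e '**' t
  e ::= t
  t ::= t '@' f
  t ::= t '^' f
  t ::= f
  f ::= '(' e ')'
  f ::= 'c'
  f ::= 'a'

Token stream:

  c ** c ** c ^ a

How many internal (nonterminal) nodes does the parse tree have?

11

[e [e [e [t [f c]]] ** [t [f c]]] ** [t [t [f c]] ^ [f a]]]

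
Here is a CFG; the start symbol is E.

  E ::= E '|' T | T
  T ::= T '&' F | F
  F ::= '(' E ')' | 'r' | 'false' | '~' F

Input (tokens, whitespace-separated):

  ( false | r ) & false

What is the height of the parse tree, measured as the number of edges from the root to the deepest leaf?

[E [T [T [F ( [E [E [T [F false]]] | [T [F r]]] )]] & [F false]]]

8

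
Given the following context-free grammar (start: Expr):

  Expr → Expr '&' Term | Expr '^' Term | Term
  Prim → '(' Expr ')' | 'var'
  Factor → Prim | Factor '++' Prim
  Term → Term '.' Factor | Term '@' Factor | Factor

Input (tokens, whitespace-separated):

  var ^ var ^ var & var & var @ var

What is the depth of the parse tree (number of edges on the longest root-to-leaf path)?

8

[Expr [Expr [Expr [Expr [Expr [Term [Factor [Prim var]]]] ^ [Term [Factor [Prim var]]]] ^ [Term [Factor [Prim var]]]] & [Term [Factor [Prim var]]]] & [Term [Term [Factor [Prim var]]] @ [Factor [Prim var]]]]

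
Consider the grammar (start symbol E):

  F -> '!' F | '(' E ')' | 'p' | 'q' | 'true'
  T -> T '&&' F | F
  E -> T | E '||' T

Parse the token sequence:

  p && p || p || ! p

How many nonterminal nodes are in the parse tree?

[E [E [E [T [T [F p]] && [F p]]] || [T [F p]]] || [T [F ! [F p]]]]

12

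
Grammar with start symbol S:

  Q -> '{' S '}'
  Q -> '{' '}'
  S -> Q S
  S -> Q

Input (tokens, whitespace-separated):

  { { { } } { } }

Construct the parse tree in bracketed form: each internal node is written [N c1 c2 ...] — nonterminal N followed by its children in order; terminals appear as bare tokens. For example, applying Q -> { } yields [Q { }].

[S [Q { [S [Q { [S [Q { }]] }] [S [Q { }]]] }]]

S
Q
{ S }
{ Q S }
{ { S } S }
{ { Q } S }
{ { { } } S }
{ { { } } Q }
{ { { } } { } }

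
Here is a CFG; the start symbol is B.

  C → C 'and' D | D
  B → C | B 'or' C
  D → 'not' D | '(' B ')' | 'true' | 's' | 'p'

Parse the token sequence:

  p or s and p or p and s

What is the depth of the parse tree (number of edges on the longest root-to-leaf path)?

5

[B [B [B [C [D p]]] or [C [C [D s]] and [D p]]] or [C [C [D p]] and [D s]]]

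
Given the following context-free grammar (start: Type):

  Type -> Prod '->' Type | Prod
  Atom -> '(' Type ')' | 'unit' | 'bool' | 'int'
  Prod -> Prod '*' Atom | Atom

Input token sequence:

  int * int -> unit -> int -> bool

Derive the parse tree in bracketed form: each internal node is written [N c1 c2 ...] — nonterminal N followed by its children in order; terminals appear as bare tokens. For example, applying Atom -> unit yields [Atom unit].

Type
Prod -> Type
Prod * Atom -> Type
Atom * Atom -> Type
int * Atom -> Type
int * int -> Type
int * int -> Prod -> Type
int * int -> Atom -> Type
int * int -> unit -> Type
int * int -> unit -> Prod -> Type
int * int -> unit -> Atom -> Type
int * int -> unit -> int -> Type
int * int -> unit -> int -> Prod
int * int -> unit -> int -> Atom
int * int -> unit -> int -> bool

[Type [Prod [Prod [Atom int]] * [Atom int]] -> [Type [Prod [Atom unit]] -> [Type [Prod [Atom int]] -> [Type [Prod [Atom bool]]]]]]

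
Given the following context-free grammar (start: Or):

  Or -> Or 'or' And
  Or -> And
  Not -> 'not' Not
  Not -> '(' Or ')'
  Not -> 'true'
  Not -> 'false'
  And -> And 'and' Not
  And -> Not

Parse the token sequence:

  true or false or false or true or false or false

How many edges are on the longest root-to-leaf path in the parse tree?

8

[Or [Or [Or [Or [Or [Or [And [Not true]]] or [And [Not false]]] or [And [Not false]]] or [And [Not true]]] or [And [Not false]]] or [And [Not false]]]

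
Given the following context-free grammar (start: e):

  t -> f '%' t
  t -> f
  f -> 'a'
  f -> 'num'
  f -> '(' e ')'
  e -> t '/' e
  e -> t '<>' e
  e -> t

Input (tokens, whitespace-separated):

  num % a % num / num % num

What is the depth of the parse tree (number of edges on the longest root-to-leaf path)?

[e [t [f num] % [t [f a] % [t [f num]]]] / [e [t [f num] % [t [f num]]]]]

5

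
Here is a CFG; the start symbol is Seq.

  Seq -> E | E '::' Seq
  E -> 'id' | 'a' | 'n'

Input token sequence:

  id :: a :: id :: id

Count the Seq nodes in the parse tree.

4

[Seq [E id] :: [Seq [E a] :: [Seq [E id] :: [Seq [E id]]]]]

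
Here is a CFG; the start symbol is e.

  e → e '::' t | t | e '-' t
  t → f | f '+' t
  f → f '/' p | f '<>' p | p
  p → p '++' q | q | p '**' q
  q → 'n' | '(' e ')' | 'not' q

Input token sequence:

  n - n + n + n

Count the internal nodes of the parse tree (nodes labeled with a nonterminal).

[e [e [t [f [p [q n]]]]] - [t [f [p [q n]]] + [t [f [p [q n]]] + [t [f [p [q n]]]]]]]

18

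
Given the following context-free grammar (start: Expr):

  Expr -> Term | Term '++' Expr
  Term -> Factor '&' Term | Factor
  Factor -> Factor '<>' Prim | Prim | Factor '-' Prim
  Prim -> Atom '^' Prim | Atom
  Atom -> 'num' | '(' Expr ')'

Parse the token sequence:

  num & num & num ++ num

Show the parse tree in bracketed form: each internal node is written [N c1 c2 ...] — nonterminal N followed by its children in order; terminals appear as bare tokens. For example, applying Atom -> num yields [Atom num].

[Expr [Term [Factor [Prim [Atom num]]] & [Term [Factor [Prim [Atom num]]] & [Term [Factor [Prim [Atom num]]]]]] ++ [Expr [Term [Factor [Prim [Atom num]]]]]]

Expr
Term ++ Expr
Factor & Term ++ Expr
Prim & Term ++ Expr
Atom & Term ++ Expr
num & Term ++ Expr
num & Factor & Term ++ Expr
num & Prim & Term ++ Expr
num & Atom & Term ++ Expr
num & num & Term ++ Expr
num & num & Factor ++ Expr
num & num & Prim ++ Expr
num & num & Atom ++ Expr
num & num & num ++ Expr
num & num & num ++ Term
num & num & num ++ Factor
num & num & num ++ Prim
num & num & num ++ Atom
num & num & num ++ num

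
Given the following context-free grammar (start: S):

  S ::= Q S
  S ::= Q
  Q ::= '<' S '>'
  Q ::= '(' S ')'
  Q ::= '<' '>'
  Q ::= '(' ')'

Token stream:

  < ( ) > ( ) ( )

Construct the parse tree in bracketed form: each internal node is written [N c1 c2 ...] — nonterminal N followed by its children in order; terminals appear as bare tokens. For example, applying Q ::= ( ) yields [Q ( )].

[S [Q < [S [Q ( )]] >] [S [Q ( )] [S [Q ( )]]]]

S
Q S
< S > S
< Q > S
< ( ) > S
< ( ) > Q S
< ( ) > ( ) S
< ( ) > ( ) Q
< ( ) > ( ) ( )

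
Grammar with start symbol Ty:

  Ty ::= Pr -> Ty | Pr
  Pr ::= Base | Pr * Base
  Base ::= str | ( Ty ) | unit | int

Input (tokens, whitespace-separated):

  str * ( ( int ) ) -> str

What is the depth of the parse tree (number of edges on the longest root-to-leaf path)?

[Ty [Pr [Pr [Base str]] * [Base ( [Ty [Pr [Base ( [Ty [Pr [Base int]]] )]]] )]] -> [Ty [Pr [Base str]]]]

9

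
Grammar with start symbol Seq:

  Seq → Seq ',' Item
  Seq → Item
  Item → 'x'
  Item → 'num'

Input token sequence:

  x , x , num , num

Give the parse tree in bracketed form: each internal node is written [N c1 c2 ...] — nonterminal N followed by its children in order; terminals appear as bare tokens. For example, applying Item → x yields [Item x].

[Seq [Seq [Seq [Seq [Item x]] , [Item x]] , [Item num]] , [Item num]]

Seq
Seq , Item
Seq , Item , Item
Seq , Item , Item , Item
Item , Item , Item , Item
x , Item , Item , Item
x , x , Item , Item
x , x , num , Item
x , x , num , num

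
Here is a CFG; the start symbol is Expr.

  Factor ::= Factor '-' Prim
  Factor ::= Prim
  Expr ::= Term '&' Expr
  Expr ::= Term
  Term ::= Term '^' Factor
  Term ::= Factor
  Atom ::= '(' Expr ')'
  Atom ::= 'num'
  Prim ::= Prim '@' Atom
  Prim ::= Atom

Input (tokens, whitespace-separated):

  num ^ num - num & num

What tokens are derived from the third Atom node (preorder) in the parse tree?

[Expr [Term [Term [Factor [Prim [Atom num]]]] ^ [Factor [Factor [Prim [Atom num]]] - [Prim [Atom num]]]] & [Expr [Term [Factor [Prim [Atom num]]]]]]

num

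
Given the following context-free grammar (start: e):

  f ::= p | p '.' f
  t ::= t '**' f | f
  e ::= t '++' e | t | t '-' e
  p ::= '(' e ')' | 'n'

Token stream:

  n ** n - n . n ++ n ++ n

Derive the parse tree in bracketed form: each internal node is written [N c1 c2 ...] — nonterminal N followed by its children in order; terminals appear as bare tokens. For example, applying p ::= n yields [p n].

[e [t [t [f [p n]]] ** [f [p n]]] - [e [t [f [p n] . [f [p n]]]] ++ [e [t [f [p n]]] ++ [e [t [f [p n]]]]]]]

e
t - e
t ** f - e
f ** f - e
p ** f - e
n ** f - e
n ** p - e
n ** n - e
n ** n - t ++ e
n ** n - f ++ e
n ** n - p . f ++ e
n ** n - n . f ++ e
n ** n - n . p ++ e
n ** n - n . n ++ e
n ** n - n . n ++ t ++ e
n ** n - n . n ++ f ++ e
n ** n - n . n ++ p ++ e
n ** n - n . n ++ n ++ e
n ** n - n . n ++ n ++ t
n ** n - n . n ++ n ++ f
n ** n - n . n ++ n ++ p
n ** n - n . n ++ n ++ n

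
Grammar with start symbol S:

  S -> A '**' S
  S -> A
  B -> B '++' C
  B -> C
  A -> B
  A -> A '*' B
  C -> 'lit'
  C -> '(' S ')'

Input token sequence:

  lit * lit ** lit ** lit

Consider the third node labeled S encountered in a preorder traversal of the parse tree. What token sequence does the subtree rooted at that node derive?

[S [A [A [B [C lit]]] * [B [C lit]]] ** [S [A [B [C lit]]] ** [S [A [B [C lit]]]]]]

lit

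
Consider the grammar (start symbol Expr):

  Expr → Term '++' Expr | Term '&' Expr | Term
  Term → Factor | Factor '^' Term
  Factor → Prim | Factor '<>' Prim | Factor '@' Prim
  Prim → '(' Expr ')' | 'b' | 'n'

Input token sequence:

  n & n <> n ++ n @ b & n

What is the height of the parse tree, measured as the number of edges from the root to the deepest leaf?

[Expr [Term [Factor [Prim n]]] & [Expr [Term [Factor [Factor [Prim n]] <> [Prim n]]] ++ [Expr [Term [Factor [Factor [Prim n]] @ [Prim b]]] & [Expr [Term [Factor [Prim n]]]]]]]

7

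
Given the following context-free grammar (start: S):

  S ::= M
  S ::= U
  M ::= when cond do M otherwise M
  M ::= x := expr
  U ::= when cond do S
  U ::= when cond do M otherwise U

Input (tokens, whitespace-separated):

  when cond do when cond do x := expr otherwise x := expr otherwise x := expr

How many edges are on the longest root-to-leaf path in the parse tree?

[S [M when cond do [M when cond do [M x := expr] otherwise [M x := expr]] otherwise [M x := expr]]]

4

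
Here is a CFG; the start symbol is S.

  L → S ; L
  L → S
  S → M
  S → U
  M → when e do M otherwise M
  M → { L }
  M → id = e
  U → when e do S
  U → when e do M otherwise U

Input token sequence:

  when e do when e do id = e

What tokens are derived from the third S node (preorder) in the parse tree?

id = e

[S [U when e do [S [U when e do [S [M id = e]]]]]]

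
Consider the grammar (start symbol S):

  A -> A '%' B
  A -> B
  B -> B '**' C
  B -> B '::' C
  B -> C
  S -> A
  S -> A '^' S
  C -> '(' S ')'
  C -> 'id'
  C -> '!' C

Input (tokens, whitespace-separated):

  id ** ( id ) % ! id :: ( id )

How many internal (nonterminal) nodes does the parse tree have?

20

[S [A [A [B [B [C id]] ** [C ( [S [A [B [C id]]]] )]]] % [B [B [C ! [C id]]] :: [C ( [S [A [B [C id]]]] )]]]]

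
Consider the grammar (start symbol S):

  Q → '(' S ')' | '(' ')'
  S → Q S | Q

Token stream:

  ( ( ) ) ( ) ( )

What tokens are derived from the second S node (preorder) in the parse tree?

[S [Q ( [S [Q ( )]] )] [S [Q ( )] [S [Q ( )]]]]

( )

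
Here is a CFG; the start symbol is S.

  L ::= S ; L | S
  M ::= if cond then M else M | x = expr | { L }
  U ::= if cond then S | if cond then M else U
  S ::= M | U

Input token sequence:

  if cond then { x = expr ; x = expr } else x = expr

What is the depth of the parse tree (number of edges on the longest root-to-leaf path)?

[S [M if cond then [M { [L [S [M x = expr]] ; [L [S [M x = expr]]]] }] else [M x = expr]]]

7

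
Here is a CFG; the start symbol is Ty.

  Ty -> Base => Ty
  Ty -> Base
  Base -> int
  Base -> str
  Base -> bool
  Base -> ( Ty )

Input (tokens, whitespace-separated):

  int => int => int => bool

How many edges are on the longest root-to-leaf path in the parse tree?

5

[Ty [Base int] => [Ty [Base int] => [Ty [Base int] => [Ty [Base bool]]]]]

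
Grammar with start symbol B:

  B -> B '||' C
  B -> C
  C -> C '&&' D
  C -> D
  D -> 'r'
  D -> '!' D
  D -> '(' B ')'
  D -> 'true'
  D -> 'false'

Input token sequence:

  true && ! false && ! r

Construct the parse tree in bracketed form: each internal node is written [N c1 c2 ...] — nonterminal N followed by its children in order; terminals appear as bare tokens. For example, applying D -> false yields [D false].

B
C
C && D
C && D && D
D && D && D
true && D && D
true && ! D && D
true && ! false && D
true && ! false && ! D
true && ! false && ! r

[B [C [C [C [D true]] && [D ! [D false]]] && [D ! [D r]]]]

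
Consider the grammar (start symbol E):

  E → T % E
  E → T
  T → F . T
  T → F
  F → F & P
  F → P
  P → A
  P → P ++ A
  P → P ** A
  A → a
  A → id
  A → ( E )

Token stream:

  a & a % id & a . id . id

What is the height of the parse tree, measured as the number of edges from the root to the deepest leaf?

[E [T [F [F [P [A a]]] & [P [A a]]]] % [E [T [F [F [P [A id]]] & [P [A a]]] . [T [F [P [A id]]] . [T [F [P [A id]]]]]]]]

8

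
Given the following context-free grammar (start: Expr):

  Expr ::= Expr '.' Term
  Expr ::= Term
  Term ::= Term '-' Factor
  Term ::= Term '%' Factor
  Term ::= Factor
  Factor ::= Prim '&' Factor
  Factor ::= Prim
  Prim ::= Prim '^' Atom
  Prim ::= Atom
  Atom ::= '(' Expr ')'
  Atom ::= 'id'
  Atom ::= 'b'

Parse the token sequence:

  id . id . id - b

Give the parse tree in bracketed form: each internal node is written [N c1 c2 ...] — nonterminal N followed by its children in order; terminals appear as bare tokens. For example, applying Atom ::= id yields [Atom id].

Expr
Expr . Term
Expr . Term . Term
Term . Term . Term
Factor . Term . Term
Prim . Term . Term
Atom . Term . Term
id . Term . Term
id . Factor . Term
id . Prim . Term
id . Atom . Term
id . id . Term
id . id . Term - Factor
id . id . Factor - Factor
id . id . Prim - Factor
id . id . Atom - Factor
id . id . id - Factor
id . id . id - Prim
id . id . id - Atom
id . id . id - b

[Expr [Expr [Expr [Term [Factor [Prim [Atom id]]]]] . [Term [Factor [Prim [Atom id]]]]] . [Term [Term [Factor [Prim [Atom id]]]] - [Factor [Prim [Atom b]]]]]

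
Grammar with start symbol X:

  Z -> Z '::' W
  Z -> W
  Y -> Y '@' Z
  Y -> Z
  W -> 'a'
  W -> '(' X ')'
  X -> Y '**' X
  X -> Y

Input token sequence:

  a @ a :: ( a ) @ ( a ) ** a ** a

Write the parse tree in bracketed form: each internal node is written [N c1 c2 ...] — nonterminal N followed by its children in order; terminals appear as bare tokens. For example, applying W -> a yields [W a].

[X [Y [Y [Y [Z [W a]]] @ [Z [Z [W a]] :: [W ( [X [Y [Z [W a]]]] )]]] @ [Z [W ( [X [Y [Z [W a]]]] )]]] ** [X [Y [Z [W a]]] ** [X [Y [Z [W a]]]]]]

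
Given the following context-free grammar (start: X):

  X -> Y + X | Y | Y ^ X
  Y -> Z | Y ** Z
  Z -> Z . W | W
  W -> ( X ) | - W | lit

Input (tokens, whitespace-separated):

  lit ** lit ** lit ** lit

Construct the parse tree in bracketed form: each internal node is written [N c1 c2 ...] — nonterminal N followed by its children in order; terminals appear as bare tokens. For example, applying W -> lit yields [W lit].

X
Y
Y ** Z
Y ** Z ** Z
Y ** Z ** Z ** Z
Z ** Z ** Z ** Z
W ** Z ** Z ** Z
lit ** Z ** Z ** Z
lit ** W ** Z ** Z
lit ** lit ** Z ** Z
lit ** lit ** W ** Z
lit ** lit ** lit ** Z
lit ** lit ** lit ** W
lit ** lit ** lit ** lit

[X [Y [Y [Y [Y [Z [W lit]]] ** [Z [W lit]]] ** [Z [W lit]]] ** [Z [W lit]]]]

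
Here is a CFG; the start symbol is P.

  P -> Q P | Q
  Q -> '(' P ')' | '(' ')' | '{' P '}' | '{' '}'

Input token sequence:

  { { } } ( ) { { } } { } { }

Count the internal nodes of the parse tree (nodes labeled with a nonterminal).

[P [Q { [P [Q { }]] }] [P [Q ( )] [P [Q { [P [Q { }]] }] [P [Q { }] [P [Q { }]]]]]]

14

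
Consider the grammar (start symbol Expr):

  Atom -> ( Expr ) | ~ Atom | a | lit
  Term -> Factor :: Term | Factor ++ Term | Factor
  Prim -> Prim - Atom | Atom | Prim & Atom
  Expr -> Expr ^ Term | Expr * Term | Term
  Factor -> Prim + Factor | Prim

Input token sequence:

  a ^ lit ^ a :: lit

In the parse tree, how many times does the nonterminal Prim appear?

4

[Expr [Expr [Expr [Term [Factor [Prim [Atom a]]]]] ^ [Term [Factor [Prim [Atom lit]]]]] ^ [Term [Factor [Prim [Atom a]]] :: [Term [Factor [Prim [Atom lit]]]]]]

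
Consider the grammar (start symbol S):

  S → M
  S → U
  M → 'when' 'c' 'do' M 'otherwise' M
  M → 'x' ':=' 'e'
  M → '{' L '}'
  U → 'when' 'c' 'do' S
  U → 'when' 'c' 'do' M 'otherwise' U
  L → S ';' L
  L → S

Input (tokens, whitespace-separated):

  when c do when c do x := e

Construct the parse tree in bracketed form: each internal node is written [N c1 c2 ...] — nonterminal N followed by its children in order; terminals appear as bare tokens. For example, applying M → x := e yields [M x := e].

[S [U when c do [S [U when c do [S [M x := e]]]]]]

S
U
when c do S
when c do U
when c do when c do S
when c do when c do M
when c do when c do x := e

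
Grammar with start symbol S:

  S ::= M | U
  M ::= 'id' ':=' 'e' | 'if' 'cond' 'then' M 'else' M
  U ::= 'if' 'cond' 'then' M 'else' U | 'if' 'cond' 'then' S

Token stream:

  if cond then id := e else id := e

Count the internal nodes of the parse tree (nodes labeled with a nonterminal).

4

[S [M if cond then [M id := e] else [M id := e]]]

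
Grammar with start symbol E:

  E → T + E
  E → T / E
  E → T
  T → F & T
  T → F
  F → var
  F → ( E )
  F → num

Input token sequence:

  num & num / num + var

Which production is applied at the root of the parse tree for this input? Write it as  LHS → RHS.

[E [T [F num] & [T [F num]]] / [E [T [F num]] + [E [T [F var]]]]]

E → T / E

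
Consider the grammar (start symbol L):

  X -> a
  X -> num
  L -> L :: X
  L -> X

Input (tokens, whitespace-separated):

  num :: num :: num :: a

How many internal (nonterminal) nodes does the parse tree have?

8

[L [L [L [L [X num]] :: [X num]] :: [X num]] :: [X a]]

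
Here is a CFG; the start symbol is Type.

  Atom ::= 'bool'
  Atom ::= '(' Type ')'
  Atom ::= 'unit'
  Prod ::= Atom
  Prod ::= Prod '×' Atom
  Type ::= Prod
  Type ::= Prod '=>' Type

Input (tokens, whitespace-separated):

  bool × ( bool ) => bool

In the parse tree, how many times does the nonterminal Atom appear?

4

[Type [Prod [Prod [Atom bool]] × [Atom ( [Type [Prod [Atom bool]]] )]] => [Type [Prod [Atom bool]]]]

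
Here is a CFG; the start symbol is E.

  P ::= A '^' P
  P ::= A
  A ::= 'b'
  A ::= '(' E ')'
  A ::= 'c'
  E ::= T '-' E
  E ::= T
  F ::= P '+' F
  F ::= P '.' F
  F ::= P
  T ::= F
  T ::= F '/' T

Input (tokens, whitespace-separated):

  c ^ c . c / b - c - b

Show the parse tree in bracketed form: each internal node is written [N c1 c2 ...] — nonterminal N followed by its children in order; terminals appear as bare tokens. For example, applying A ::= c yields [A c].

[E [T [F [P [A c] ^ [P [A c]]] . [F [P [A c]]]] / [T [F [P [A b]]]]] - [E [T [F [P [A c]]]] - [E [T [F [P [A b]]]]]]]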